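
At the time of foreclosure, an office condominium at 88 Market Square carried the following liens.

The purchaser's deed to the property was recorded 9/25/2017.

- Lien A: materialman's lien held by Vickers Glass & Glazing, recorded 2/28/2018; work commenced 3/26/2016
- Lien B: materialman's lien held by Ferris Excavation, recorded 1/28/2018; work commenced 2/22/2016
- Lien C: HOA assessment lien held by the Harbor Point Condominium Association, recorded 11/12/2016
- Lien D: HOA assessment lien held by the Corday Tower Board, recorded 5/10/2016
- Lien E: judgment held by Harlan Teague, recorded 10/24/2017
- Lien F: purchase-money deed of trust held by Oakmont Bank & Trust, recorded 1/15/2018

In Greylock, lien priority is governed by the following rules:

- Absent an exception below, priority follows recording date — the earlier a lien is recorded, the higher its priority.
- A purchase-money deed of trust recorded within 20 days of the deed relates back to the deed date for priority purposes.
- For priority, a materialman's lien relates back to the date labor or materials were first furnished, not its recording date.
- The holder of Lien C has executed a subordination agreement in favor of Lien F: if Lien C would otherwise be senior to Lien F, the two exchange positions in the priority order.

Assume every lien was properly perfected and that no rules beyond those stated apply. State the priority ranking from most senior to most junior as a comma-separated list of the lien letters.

B, A, D, F, E, C

Effective dates after the stated exceptions: A's effective date is 3/26/2016, when work began; B is treated as recorded 2/22/2016, the work-commencement date; F was recorded 112 days after the deed, outside the 20-day window, so it keeps its recording date.
By effective date, earliest first: B (2/22/2016), A (3/26/2016), D (5/10/2016), C (11/12/2016), E (10/24/2017), F (1/15/2018).
C would otherwise be senior to F, so under the subordination agreement C and F exchange positions.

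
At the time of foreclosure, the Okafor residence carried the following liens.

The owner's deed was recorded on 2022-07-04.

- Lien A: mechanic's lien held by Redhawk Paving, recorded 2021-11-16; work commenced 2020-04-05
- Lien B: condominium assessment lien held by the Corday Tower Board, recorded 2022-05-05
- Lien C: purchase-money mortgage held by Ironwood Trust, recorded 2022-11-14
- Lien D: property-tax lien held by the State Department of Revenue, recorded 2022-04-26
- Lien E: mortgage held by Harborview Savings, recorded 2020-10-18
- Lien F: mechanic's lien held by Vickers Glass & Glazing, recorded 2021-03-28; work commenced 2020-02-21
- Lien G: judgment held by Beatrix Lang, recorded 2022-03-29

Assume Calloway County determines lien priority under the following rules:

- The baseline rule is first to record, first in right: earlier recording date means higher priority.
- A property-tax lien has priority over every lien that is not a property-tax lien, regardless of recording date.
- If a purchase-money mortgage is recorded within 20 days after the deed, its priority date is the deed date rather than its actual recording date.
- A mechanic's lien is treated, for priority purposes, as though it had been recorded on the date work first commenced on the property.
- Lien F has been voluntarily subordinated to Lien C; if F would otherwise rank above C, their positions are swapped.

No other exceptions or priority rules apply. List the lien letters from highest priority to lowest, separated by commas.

D, C, A, E, G, B, F

Effective dates: A is treated as recorded 2020-04-05, the work-commencement date; C missed the 20-day window (133 days after the deed), so its recording date stands; F relates back to 2020-02-21 (work commenced).
D is a property-tax lien, so it outranks all other liens regardless of date.
The other liens, earliest effective date first: F (2020-02-21), A (2020-04-05), E (2020-10-18), G (2022-03-29), B (2022-05-05), C (2022-11-14).
F is senior to C before the subordination, so the two trade places.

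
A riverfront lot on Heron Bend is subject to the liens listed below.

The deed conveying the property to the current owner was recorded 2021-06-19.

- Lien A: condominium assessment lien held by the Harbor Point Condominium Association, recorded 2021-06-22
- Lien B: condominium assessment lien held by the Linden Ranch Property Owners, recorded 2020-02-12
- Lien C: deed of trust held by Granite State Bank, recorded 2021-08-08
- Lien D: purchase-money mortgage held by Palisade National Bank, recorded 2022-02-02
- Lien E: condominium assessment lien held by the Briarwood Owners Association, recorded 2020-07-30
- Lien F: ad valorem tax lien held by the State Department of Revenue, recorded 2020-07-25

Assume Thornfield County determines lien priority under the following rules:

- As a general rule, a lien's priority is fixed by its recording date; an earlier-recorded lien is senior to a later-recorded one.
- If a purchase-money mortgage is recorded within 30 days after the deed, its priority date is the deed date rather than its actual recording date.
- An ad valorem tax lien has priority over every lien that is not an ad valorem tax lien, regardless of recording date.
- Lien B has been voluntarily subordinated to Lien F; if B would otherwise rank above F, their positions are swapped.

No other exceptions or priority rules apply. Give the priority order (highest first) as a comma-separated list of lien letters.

Effective dates after the stated exceptions: D missed the 30-day window (228 days after the deed), so its recording date stands.
F is an ad valorem tax lien, so it outranks all other liens regardless of date.
Among the remaining liens, by effective date: B (2020-02-12), E (2020-07-30), A (2021-06-22), C (2021-08-08), D (2022-02-02).
Since B is not senior to F, the subordination leaves the order unchanged.

F, B, E, A, C, D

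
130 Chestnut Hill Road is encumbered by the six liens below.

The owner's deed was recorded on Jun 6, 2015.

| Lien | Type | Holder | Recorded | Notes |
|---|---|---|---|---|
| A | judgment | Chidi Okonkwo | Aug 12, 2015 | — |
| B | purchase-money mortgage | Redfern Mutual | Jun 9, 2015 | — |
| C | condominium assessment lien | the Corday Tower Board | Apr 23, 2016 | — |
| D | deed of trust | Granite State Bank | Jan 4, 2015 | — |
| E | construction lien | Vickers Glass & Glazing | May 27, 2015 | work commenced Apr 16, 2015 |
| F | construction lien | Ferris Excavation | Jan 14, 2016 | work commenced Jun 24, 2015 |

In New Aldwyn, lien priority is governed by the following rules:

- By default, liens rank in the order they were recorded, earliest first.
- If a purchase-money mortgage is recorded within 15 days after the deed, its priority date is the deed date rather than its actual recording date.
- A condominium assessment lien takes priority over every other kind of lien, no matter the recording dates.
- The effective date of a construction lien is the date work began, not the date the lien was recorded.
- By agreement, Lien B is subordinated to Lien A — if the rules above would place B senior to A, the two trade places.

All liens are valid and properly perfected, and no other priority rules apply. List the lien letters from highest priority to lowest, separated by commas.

C, D, E, A, F, B

Adjusting effective dates: B was recorded within the 15-day window, so its effective date is the deed date Jun 6, 2015; E is treated as recorded Apr 16, 2015, the work-commencement date; F's effective date is Jun 24, 2015, when work began.
C, as a condominium assessment lien, has superpriority and ranks first.
Remaining liens by effective date: D (Jan 4, 2015), E (Apr 16, 2015), B (Jun 6, 2015), F (Jun 24, 2015), A (Aug 12, 2015).
B would otherwise be senior to A, so under the subordination agreement B and A exchange positions.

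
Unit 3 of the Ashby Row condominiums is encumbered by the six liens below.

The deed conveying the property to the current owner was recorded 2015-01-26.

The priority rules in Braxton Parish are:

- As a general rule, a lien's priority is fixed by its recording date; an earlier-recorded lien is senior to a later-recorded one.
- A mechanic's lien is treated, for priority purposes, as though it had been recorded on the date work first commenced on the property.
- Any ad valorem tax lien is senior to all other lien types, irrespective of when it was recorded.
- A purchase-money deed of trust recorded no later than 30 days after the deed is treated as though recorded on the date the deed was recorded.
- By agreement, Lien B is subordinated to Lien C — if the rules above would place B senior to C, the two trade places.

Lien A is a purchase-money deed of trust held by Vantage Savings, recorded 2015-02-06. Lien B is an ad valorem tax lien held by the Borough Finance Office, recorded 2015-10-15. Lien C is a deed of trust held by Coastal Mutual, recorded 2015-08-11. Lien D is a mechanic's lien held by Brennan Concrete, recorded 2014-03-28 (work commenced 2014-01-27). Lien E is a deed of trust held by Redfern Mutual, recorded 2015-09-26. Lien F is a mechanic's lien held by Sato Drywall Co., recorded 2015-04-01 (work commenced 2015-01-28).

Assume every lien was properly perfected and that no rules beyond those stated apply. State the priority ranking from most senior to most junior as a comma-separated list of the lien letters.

Adjusting effective dates: A relates back to the deed date 2015-01-26; D's effective date is 2014-01-27, when work began; F is treated as recorded 2015-01-28, the work-commencement date.
B, as an ad valorem tax lien, has superpriority and ranks first.
Ordering the rest by effective date: D (2014-01-27), A (2015-01-26), F (2015-01-28), C (2015-08-11), E (2015-09-26).
B would otherwise be senior to C, so under the subordination agreement B and C exchange positions.

C, D, A, F, B, E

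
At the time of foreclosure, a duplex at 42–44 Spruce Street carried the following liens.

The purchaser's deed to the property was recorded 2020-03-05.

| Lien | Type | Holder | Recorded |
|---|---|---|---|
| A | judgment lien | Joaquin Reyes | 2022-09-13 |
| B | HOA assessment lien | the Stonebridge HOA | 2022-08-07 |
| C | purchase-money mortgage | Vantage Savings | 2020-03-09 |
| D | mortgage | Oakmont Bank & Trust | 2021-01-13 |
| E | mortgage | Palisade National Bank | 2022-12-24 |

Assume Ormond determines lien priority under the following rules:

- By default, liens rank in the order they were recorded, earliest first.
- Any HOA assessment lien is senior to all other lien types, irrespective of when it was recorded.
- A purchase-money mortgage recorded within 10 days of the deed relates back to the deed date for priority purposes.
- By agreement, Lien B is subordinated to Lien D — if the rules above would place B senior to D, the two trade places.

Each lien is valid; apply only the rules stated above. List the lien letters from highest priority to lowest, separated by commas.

D, C, B, A, E

Adjusting effective dates: C's effective date is the deed date, 2020-03-05.
B is an HOA assessment lien and takes priority over every other lien.
Remaining liens by effective date: C (2020-03-05), D (2021-01-13), A (2022-09-13), E (2022-12-24).
The subordination applies — B was senior to D — so B and D swap.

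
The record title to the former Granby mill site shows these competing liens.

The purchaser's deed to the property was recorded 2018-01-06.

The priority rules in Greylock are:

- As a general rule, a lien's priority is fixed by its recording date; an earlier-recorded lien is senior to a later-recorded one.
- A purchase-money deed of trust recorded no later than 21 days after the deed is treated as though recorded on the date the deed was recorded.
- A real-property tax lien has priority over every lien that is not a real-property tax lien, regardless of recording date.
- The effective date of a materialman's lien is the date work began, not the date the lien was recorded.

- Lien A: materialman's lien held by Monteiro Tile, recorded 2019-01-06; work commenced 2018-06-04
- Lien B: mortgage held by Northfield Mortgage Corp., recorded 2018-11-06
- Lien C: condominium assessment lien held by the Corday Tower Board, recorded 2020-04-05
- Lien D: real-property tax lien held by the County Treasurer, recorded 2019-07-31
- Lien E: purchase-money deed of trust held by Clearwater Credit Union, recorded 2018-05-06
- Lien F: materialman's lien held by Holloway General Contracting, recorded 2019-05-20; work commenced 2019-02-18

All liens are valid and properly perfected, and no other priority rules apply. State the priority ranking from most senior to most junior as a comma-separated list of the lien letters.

D, E, A, B, F, C

Effective dates after the stated exceptions: A's effective date is 2018-06-04, when work began; E was recorded 120 days after the deed — beyond 21 days — so no relation-back applies; F relates back to 2019-02-18 (work commenced).
D is a real-property tax lien, so it outranks all other liens regardless of date.
The other liens, earliest effective date first: E (2018-05-06), A (2018-06-04), B (2018-11-06), F (2019-02-18), C (2020-04-05).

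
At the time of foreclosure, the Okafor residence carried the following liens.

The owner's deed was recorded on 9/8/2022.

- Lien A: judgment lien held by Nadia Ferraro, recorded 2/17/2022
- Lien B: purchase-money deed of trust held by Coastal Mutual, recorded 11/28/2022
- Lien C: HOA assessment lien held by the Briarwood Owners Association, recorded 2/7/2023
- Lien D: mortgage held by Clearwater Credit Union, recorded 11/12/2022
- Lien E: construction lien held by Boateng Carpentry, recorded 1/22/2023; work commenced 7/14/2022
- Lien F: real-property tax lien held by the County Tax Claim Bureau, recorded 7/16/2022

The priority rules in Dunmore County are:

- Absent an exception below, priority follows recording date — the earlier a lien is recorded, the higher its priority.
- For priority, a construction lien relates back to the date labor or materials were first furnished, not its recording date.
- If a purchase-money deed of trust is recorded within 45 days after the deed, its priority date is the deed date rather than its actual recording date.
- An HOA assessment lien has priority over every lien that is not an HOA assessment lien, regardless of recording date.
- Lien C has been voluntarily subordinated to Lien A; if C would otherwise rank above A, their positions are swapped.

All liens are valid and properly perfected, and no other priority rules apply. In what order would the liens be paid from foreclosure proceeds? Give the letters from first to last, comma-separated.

Effective dates after the stated exceptions: B was recorded 81 days after the deed, outside the 45-day window, so it keeps its recording date; E is treated as recorded 7/14/2022, the work-commencement date.
C is an HOA assessment lien, so it outranks all other liens regardless of date.
Ordering the rest by effective date: A (2/17/2022), E (7/14/2022), F (7/16/2022), D (11/12/2022), B (11/28/2022).
C would otherwise be senior to A, so under the subordination agreement C and A exchange positions.

A, C, E, F, D, B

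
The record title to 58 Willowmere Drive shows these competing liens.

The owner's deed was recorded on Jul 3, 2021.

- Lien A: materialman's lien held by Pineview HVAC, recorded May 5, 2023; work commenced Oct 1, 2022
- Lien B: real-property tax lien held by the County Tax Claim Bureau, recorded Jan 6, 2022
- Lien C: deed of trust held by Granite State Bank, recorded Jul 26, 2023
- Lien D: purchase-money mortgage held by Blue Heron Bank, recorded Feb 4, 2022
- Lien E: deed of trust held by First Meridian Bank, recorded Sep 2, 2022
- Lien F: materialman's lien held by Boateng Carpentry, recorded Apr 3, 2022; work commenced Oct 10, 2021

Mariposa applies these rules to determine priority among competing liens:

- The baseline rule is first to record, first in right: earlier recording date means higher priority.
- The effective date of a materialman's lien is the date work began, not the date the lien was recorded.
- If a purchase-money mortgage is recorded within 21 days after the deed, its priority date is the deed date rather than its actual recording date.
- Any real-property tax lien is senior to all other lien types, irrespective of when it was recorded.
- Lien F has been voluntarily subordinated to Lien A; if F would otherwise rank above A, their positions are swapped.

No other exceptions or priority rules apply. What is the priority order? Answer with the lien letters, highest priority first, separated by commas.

B, A, D, E, F, C

Effective dates after the stated exceptions: A is treated as recorded Oct 1, 2022, the work-commencement date; D missed the 21-day window (216 days after the deed), so its recording date stands; F relates back to Oct 10, 2021 (work commenced).
B is a real-property tax lien, so it outranks all other liens regardless of date.
Ordering the rest by effective date: F (Oct 10, 2021), D (Feb 4, 2022), E (Sep 2, 2022), A (Oct 1, 2022), C (Jul 26, 2023).
F would otherwise be senior to A, so under the subordination agreement F and A exchange positions.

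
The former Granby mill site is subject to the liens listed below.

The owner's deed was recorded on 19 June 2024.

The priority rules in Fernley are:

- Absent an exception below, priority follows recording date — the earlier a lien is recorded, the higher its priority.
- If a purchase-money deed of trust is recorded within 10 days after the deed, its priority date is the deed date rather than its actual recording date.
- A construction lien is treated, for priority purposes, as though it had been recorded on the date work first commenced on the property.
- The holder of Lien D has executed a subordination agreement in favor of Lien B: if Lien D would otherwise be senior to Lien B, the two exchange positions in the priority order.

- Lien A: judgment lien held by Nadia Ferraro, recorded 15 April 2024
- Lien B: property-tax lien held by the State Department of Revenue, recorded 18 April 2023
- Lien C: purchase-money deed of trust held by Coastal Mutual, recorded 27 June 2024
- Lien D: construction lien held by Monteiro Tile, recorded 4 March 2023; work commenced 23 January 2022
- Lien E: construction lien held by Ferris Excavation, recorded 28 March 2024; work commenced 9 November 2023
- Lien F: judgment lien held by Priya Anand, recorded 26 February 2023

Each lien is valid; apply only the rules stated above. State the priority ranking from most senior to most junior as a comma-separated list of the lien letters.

First, effective dates: C was recorded within the 10-day window, so its effective date is the deed date 19 June 2024; D is treated as recorded 23 January 2022, the work-commencement date; E's effective date is 9 November 2023, when work began.
By effective date, earliest first: D (23 January 2022), F (26 February 2023), B (18 April 2023), E (9 November 2023), A (15 April 2024), C (19 June 2024).
D is senior to B before the subordination, so the two trade places.

B, F, D, E, A, C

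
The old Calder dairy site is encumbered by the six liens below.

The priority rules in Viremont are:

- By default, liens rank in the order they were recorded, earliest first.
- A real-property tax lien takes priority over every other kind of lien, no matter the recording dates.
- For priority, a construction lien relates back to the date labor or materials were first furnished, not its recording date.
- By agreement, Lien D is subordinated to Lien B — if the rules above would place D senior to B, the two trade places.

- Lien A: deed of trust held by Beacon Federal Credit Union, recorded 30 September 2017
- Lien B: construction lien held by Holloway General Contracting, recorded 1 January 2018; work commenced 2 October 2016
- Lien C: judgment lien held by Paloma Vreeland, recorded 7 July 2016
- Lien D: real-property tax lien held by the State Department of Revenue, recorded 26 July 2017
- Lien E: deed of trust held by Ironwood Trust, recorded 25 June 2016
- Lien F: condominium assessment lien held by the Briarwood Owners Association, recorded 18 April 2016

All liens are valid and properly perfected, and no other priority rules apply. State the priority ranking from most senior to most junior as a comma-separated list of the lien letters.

B, F, E, C, D, A

First, effective dates: B relates back to 2 October 2016 (work commenced).
D is a real-property tax lien and takes priority over every other lien.
Ordering the rest by effective date: F (18 April 2016), E (25 June 2016), C (7 July 2016), B (2 October 2016), A (30 September 2017).
D is senior to B before the subordination, so the two trade places.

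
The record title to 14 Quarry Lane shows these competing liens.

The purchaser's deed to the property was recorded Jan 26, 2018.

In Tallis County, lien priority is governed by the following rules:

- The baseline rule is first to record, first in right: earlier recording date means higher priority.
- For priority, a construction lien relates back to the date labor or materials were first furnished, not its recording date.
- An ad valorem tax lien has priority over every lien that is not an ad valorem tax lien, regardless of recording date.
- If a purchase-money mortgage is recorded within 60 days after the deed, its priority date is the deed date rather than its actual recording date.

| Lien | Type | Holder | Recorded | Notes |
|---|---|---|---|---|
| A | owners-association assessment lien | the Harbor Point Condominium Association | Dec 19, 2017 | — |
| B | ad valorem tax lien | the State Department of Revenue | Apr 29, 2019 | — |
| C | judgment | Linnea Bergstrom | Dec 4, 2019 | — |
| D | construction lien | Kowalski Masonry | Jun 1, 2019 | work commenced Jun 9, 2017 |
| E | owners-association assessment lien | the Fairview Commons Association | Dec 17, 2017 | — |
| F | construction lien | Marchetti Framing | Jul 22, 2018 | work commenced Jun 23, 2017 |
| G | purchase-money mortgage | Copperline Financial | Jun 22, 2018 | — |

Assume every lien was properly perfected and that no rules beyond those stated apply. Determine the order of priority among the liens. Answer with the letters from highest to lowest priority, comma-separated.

B, D, F, E, A, G, C

Adjusting effective dates: D relates back to Jun 9, 2017 (work commenced); F relates back to Jun 23, 2017 (work commenced); G was recorded 147 days after the deed — beyond 60 days — so no relation-back applies.
B is an ad valorem tax lien, so it outranks all other liens regardless of date.
Remaining liens by effective date: D (Jun 9, 2017), F (Jun 23, 2017), E (Dec 17, 2017), A (Dec 19, 2017), G (Jun 22, 2018), C (Dec 4, 2019).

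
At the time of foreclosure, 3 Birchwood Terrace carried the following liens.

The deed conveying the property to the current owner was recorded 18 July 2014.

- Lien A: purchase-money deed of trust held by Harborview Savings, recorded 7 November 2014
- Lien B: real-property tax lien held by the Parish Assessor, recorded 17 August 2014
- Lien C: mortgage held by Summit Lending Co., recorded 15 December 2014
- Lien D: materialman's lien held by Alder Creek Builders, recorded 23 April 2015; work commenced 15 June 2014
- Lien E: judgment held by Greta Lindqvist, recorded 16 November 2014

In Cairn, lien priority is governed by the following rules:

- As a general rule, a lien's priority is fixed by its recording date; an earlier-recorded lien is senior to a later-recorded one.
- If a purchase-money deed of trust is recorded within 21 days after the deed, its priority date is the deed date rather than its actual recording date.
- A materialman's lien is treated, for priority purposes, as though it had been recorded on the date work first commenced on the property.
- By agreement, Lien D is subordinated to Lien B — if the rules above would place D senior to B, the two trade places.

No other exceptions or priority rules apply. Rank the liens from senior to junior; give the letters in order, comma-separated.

Effective dates: A was recorded 112 days after the deed, outside the 21-day window, so it keeps its recording date; D is treated as recorded 15 June 2014, the work-commencement date.
By effective date: D (15 June 2014), B (17 August 2014), A (7 November 2014), E (16 November 2014), C (15 December 2014).
Because D would otherwise rank above B, the subordination swaps them.

B, D, A, E, C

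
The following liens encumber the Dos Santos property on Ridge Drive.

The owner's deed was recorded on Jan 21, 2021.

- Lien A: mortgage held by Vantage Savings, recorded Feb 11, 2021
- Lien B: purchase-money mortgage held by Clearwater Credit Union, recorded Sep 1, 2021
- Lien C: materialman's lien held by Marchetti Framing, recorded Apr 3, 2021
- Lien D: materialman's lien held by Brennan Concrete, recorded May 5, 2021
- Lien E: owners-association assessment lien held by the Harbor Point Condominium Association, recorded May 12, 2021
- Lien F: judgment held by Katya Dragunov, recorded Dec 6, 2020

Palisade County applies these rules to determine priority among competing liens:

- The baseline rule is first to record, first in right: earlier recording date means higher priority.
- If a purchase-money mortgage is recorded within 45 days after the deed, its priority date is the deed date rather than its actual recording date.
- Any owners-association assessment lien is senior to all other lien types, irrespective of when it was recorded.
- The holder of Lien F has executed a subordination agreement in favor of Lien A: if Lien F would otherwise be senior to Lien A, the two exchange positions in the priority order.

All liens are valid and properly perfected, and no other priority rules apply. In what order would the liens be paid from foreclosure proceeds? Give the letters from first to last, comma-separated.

First, effective dates: B was recorded 223 days after the deed — beyond 45 days — so no relation-back applies.
E is an owners-association assessment lien, so it outranks all other liens regardless of date.
Ordering the rest by effective date: F (Dec 6, 2020), A (Feb 11, 2021), C (Apr 3, 2021), D (May 5, 2021), B (Sep 1, 2021).
The subordination applies — F was senior to A — so F and A swap.

E, A, F, C, D, B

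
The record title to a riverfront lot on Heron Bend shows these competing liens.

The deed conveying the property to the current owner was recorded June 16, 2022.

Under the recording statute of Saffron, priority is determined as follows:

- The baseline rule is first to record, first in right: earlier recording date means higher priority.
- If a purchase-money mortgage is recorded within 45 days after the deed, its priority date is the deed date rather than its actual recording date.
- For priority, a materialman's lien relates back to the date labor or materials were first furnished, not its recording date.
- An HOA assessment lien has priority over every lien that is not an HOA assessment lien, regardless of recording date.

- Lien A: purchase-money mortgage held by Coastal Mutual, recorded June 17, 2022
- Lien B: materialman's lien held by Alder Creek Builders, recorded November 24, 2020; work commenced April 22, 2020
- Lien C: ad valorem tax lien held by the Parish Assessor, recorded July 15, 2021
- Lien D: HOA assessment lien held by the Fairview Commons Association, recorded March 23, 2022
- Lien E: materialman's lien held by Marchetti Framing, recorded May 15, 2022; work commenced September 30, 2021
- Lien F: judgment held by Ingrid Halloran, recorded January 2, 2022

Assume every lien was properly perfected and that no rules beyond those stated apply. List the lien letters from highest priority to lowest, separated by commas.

Effective dates after the stated exceptions: A's effective date is the deed date, June 16, 2022; B is treated as recorded April 22, 2020, the work-commencement date; E relates back to September 30, 2021 (work commenced).
D is an HOA assessment lien, so it outranks all other liens regardless of date.
Ordering the rest by effective date: B (April 22, 2020), C (July 15, 2021), E (September 30, 2021), F (January 2, 2022), A (June 16, 2022).

D, B, C, E, F, A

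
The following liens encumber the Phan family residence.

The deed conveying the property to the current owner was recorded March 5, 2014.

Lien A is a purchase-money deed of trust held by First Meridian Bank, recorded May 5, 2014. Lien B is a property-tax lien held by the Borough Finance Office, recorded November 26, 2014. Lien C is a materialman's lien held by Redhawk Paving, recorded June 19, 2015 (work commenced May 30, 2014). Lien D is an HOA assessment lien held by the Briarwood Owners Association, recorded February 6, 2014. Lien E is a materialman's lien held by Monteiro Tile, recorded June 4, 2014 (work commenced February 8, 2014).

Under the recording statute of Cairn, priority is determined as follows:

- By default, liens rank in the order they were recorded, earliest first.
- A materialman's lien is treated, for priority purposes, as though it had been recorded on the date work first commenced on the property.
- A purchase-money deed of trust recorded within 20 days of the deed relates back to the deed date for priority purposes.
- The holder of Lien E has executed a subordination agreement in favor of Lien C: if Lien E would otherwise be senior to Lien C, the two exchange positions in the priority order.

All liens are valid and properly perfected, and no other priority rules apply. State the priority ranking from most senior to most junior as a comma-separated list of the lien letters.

D, C, A, E, B

Adjusting effective dates: A was recorded 61 days after the deed, outside the 20-day window, so it keeps its recording date; C is treated as recorded May 30, 2014, the work-commencement date; E's effective date is February 8, 2014, when work began.
Sorted by effective date: D (February 6, 2014), E (February 8, 2014), A (May 5, 2014), C (May 30, 2014), B (November 26, 2014).
Because E would otherwise rank above C, the subordination swaps them.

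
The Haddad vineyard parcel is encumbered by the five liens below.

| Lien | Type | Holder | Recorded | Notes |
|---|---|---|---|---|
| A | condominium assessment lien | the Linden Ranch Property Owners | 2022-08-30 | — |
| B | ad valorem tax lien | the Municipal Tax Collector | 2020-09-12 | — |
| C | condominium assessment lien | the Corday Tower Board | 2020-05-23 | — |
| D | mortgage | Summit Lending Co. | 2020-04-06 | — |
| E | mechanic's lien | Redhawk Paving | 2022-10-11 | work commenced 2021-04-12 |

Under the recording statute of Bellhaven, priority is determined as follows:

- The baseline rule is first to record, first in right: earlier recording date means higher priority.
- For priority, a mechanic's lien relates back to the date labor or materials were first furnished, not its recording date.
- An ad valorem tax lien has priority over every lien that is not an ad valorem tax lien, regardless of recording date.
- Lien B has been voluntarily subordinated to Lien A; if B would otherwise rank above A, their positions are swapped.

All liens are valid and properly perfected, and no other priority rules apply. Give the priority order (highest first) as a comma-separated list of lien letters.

A, D, C, E, B

Adjusting effective dates: E's effective date is 2021-04-12, when work began.
B, as an ad valorem tax lien, has superpriority and ranks first.
Remaining liens by effective date: D (2020-04-06), C (2020-05-23), E (2021-04-12), A (2022-08-30).
The subordination applies — B was senior to A — so B and A swap.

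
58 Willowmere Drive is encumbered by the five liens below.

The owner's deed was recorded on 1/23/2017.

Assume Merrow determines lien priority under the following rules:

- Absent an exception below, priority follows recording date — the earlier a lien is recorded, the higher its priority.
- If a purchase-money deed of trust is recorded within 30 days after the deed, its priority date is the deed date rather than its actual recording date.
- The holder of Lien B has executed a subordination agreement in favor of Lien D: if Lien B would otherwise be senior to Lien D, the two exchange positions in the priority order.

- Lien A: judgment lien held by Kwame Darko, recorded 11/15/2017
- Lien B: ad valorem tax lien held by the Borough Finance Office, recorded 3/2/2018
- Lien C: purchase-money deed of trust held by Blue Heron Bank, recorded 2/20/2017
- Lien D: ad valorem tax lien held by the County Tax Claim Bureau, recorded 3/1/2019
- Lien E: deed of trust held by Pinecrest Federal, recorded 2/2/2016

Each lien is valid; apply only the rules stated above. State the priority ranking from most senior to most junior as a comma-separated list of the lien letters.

Adjusting effective dates: C's effective date is the deed date, 1/23/2017.
Ordering by effective date: E (2/2/2016), C (1/23/2017), A (11/15/2017), B (3/2/2018), D (3/1/2019).
The subordination applies — B was senior to D — so B and D swap.

E, C, A, D, B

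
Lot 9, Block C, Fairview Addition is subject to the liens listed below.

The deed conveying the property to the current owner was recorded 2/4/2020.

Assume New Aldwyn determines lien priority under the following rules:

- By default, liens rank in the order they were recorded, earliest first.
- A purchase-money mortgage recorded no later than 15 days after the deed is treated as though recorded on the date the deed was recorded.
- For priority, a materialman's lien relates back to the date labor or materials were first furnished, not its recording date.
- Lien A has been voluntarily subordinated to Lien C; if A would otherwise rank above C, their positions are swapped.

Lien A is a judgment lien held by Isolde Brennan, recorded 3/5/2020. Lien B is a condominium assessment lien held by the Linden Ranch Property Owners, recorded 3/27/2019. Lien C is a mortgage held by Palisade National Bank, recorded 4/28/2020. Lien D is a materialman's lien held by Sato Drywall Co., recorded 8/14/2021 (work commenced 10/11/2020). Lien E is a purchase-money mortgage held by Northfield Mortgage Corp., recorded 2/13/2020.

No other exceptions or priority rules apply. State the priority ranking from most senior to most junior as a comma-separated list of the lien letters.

Effective dates after the stated exceptions: D is treated as recorded 10/11/2020, the work-commencement date; E relates back to the deed date 2/4/2020.
By effective date, earliest first: B (3/27/2019), E (2/4/2020), A (3/5/2020), C (4/28/2020), D (10/11/2020).
A is senior to C before the subordination, so the two trade places.

B, E, C, A, D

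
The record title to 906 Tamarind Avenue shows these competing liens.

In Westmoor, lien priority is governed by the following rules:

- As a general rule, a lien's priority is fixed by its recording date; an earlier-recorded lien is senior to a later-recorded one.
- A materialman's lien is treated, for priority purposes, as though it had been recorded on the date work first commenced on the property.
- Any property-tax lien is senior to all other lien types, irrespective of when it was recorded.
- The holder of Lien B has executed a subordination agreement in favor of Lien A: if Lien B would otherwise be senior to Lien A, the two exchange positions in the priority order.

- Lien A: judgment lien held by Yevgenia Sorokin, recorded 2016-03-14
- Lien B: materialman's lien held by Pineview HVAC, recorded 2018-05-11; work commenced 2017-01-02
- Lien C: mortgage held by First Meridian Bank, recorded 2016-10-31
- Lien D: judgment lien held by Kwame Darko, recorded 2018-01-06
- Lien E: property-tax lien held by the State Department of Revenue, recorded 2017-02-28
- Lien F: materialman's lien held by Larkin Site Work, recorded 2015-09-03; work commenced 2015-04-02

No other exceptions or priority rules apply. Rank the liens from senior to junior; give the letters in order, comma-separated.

E, F, A, C, B, D

Effective dates after the stated exceptions: B relates back to 2017-01-02 (work commenced); F relates back to 2015-04-02 (work commenced).
As a property-tax lien, E is senior to every other lien.
Ordering the rest by effective date: F (2015-04-02), A (2016-03-14), C (2016-10-31), B (2017-01-02), D (2018-01-06).
Since B is not senior to A, the subordination leaves the order unchanged.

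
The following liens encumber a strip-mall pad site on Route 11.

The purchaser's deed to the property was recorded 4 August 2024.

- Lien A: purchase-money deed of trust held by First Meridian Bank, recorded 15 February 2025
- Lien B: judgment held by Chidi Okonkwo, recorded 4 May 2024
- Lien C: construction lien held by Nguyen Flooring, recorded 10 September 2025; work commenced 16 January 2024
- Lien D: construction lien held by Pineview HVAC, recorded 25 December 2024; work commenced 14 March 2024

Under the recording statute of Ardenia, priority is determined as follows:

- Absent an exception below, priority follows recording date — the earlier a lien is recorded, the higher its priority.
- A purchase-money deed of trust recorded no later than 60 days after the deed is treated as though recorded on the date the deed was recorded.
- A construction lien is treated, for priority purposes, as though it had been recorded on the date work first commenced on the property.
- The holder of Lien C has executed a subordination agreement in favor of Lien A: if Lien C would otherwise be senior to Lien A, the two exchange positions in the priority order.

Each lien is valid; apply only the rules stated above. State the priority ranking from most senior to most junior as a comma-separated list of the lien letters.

A, D, B, C

Adjusting effective dates: A was recorded 195 days after the deed, outside the 60-day window, so it keeps its recording date; C is treated as recorded 16 January 2024, the work-commencement date; D is treated as recorded 14 March 2024, the work-commencement date.
By effective date, earliest first: C (16 January 2024), D (14 March 2024), B (4 May 2024), A (15 February 2025).
C is senior to A before the subordination, so the two trade places.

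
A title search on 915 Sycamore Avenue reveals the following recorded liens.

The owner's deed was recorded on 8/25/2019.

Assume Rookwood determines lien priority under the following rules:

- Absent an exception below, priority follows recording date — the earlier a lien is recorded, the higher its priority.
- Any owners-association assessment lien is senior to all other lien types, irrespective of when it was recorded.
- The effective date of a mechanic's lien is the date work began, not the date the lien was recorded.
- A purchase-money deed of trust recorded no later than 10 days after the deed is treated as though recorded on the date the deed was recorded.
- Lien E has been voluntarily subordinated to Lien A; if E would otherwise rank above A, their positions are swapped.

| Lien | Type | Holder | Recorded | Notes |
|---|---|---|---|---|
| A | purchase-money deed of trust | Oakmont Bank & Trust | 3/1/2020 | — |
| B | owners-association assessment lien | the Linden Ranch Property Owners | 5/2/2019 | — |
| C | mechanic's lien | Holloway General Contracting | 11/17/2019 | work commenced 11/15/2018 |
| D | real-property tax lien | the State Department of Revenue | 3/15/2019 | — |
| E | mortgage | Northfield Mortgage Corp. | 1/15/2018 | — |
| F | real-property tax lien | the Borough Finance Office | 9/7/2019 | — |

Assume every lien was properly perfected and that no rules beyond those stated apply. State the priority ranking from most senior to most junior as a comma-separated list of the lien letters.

Adjusting effective dates: A was recorded 189 days after the deed, outside the 10-day window, so it keeps its recording date; C is treated as recorded 11/15/2018, the work-commencement date.
As an owners-association assessment lien, B is senior to every other lien.
Remaining liens by effective date: E (1/15/2018), C (11/15/2018), D (3/15/2019), F (9/7/2019), A (3/1/2020).
E is senior to A before the subordination, so the two trade places.

B, A, C, D, F, E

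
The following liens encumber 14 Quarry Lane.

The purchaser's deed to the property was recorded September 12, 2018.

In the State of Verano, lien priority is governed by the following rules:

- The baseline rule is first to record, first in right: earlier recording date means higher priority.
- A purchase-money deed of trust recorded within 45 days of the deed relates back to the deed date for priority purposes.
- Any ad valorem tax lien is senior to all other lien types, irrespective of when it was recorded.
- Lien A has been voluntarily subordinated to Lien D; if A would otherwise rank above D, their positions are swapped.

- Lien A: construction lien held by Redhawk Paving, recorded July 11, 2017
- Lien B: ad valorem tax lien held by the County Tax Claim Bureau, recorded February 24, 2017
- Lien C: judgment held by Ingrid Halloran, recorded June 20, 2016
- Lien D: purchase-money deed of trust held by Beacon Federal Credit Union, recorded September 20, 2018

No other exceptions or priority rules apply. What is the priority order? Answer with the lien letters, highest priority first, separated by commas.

B, C, D, A

Adjusting effective dates: D was recorded within the 45-day window, so its effective date is the deed date September 12, 2018.
As an ad valorem tax lien, B is senior to every other lien.
The other liens, earliest effective date first: C (June 20, 2016), A (July 11, 2017), D (September 12, 2018).
A is senior to D before the subordination, so the two trade places.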